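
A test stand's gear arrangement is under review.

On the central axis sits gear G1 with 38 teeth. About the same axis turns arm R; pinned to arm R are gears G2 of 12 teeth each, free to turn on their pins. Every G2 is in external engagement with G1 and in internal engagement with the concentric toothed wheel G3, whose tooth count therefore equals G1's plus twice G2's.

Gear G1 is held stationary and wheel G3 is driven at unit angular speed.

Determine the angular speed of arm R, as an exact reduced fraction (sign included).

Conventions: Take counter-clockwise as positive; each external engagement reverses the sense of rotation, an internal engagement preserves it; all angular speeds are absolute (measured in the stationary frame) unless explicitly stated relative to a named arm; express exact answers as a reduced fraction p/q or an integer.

planetary set (38T centre, 12T on arm, 62T internal) — Willis relation
ring teeth: 38 + 2·12 = 62
38(ω_sun−ω_arm) = −62(ω_ring−ω_arm),  ω_sun = 0, ω_ring = 1
38(0−ω_arm) = −62(1−ω_arm)  ⇒  100·ω_arm = 62  ⇒  ω_arm = 31/50
exact speed ratio = 31/50

31/50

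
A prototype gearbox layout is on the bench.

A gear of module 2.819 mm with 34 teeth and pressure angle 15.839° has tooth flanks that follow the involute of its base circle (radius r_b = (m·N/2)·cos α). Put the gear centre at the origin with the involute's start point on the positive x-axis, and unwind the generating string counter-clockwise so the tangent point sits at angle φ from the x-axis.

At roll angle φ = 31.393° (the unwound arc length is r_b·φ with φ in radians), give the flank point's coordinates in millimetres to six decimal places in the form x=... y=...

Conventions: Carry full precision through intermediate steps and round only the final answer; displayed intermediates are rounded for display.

x=52.512986 y=2.452725

class = single-mesh tooth geometry [base-circle involute, m = 2.819, 34T]
pitch radius r_p = m·N/2 = 2.819·34/2 = 47.923000
base radius r_b = r_p·cos α = 47.923000·cos 15.839° = 46.103480
roll angle φ = 31.393° = 0.54791121 rad
x = r_b·(cos φ + φ·sin φ) = 52.512986
y = r_b·(sin φ − φ·cos φ) = 2.452725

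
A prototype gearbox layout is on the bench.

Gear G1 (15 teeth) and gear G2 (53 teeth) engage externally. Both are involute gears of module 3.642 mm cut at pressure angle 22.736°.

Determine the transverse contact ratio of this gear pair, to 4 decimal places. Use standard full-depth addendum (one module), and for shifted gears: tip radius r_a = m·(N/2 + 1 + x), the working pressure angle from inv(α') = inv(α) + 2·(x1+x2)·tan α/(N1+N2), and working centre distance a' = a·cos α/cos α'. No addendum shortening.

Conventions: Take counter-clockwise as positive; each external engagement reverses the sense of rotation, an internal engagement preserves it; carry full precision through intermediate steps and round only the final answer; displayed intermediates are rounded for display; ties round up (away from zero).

topology: single-mesh involute geometry — m = 3.642, 15T/53T pair
base radii: r_b1 = 25.192500, r_b2 = 89.013499
tip radii: r_a1 = 30.957000, r_a2 = 100.155000
no profile shift: α' = α, a' = a
action lengths: √(r_a1²−r_b1²) = 17.990937, √(r_a2²−r_b2²) = 45.908833
base pitch p_b = π·m·cos α = 10.552610
CR = (17.990937 + 45.908833 − 123.828000·sin 22.73600°)/10.552610 = 1.520195
contact ratio ≈ 1.5202

1.5202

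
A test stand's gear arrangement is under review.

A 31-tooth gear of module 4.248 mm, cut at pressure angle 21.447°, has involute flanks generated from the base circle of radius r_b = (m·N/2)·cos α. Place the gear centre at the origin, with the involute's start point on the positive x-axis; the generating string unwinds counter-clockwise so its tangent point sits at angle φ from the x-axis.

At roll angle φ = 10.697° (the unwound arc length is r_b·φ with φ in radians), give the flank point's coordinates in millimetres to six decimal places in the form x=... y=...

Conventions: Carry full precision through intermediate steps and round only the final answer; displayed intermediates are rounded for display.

x=62.343494 y=0.132475

topology: single-mesh involute geometry — m = 4.248, N = 31
pitch radius r_p = m·N/2 = 4.248·31/2 = 65.844000
base radius r_b = r_p·cos α = 65.844000·cos 21.447° = 61.284711
roll angle φ = 10.697° = 0.18669787 rad
x = r_b·(cos φ + φ·sin φ) = 62.343494
y = r_b·(sin φ − φ·cos φ) = 0.132475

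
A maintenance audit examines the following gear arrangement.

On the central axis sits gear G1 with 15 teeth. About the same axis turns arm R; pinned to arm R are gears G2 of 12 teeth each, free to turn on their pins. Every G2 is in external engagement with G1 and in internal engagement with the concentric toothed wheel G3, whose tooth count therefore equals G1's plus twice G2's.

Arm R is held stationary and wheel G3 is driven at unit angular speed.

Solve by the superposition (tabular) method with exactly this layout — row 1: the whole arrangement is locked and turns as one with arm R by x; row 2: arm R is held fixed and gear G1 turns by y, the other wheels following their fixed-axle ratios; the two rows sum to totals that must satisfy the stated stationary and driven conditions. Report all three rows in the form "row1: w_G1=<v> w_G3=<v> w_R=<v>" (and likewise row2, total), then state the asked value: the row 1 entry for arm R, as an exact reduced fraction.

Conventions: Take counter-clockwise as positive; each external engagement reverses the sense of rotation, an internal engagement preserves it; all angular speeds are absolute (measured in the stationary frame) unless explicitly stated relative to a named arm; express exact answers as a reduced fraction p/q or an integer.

recognized (axles ride arm R): planetary set, 15/12/39 teeth
row 1: whole set turns with the arm by x
superposition row 2 [arm held]: sun y, ring −(15/39)·y, arm 0
boundary: total ω_arm = x = 0 and total ω_ring = x − (15/39)·y = 1  ⇒  y = -13/5, x = 0
row 2 ring = −(15/39)·(-13/5) = 1
totals (row 1 + row 2): sun 0 + (-13/5) = -13/5, ring 0 + 1 = 1, arm 0 + 0 = 0
asked cell (row1, arm) = 0

row1: w_G1=0 w_G3=0 w_R=0
row2: w_G1=-13/5 w_G3=1 w_R=0
total: w_G1=-13/5 w_G3=1 w_R=0
asked value: 0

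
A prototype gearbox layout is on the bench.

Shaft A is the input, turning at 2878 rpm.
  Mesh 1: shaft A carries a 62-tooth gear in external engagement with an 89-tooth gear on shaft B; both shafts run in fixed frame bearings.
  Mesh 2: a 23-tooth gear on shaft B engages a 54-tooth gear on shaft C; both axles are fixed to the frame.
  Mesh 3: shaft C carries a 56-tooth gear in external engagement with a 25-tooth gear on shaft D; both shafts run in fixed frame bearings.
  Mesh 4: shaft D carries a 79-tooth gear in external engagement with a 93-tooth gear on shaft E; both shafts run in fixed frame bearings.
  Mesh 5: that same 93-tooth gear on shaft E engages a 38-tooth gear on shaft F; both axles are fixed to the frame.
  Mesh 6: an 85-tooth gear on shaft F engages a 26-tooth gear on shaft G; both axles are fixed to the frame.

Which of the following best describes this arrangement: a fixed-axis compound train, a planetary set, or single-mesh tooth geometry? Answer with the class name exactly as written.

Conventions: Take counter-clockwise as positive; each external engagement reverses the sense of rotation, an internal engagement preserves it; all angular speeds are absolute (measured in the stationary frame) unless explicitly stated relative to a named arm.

recognized (7 fixed axles, 6 meshes): fixed-axis compound train
classification: fixed-axis compound train

fixed-axis compound train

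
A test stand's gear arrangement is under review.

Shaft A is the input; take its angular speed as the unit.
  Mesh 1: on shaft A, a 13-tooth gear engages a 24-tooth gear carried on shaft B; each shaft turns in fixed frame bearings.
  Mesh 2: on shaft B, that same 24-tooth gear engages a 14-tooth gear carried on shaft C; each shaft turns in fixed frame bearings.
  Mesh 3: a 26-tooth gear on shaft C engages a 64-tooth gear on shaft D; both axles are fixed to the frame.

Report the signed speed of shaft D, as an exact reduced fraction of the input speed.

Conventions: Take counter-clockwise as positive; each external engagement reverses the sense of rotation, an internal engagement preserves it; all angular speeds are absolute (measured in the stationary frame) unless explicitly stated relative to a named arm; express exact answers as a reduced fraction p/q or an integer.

-169/448

3-mesh fixed-axis compound train (all bearings frame-fixed)
mesh 1 [13T→24T]: |ω|/ω_in = 1×13/24 = 13/24, sense flips to −
mesh 2 [24T→14T]: |ω|/ω_in = (13/24)×24/14 = 13/14, sense flips to +
mesh 3 [26T→64T]: |ω|/ω_in = (13/14)×26/64 = 169/448, sense flips to −
signed output speed (× input speed) = -169/448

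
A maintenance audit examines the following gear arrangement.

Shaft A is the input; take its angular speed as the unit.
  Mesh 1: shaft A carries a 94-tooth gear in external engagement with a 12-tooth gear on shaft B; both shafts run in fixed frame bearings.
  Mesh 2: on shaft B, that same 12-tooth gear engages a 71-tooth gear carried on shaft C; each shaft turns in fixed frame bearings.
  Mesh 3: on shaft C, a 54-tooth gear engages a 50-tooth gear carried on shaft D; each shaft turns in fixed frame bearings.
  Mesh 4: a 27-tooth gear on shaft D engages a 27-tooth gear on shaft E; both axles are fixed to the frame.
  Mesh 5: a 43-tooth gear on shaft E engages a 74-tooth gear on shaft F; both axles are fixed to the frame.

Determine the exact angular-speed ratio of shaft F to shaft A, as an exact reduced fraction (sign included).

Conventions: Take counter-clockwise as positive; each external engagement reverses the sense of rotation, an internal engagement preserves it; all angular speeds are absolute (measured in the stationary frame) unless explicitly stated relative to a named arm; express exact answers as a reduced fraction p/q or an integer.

class = fixed-axis compound train [5 meshes; 5 ratios multiply, 5 sense flips]
mesh 1 [94T→12T]: running ratio 47/6, sense −
mesh 2 [12T→71T]: running ratio 94/71, sense +
mesh 3 [54T→50T]: running ratio 2538/1775, sense −
mesh 4 [27T→27T]: running ratio 2538/1775, sense +
mesh 5 [43T→74T]: running ratio 54567/65675, sense −
ω_out/ω_in = -54567/65675

-54567/65675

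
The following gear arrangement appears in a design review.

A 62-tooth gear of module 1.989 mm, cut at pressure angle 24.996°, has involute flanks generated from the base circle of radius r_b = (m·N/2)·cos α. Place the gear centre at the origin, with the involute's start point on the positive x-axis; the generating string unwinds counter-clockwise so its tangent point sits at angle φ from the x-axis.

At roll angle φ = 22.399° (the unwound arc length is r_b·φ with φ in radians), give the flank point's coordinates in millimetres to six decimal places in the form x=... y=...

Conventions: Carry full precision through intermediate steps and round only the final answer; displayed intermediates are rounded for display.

single-mesh involute tooth geometry (62T wheel at module 1.989)
pitch radius r_p = m·N/2 = 1.989·62/2 = 61.659000
base radius r_b = r_p·cos α = 61.659000·cos 24.996° = 55.883851
roll angle φ = 22.399° = 0.39093630 rad
x = r_b·(cos φ + φ·sin φ) = 59.992466
y = r_b·(sin φ − φ·cos φ) = 1.096052

x=59.992466 y=1.096052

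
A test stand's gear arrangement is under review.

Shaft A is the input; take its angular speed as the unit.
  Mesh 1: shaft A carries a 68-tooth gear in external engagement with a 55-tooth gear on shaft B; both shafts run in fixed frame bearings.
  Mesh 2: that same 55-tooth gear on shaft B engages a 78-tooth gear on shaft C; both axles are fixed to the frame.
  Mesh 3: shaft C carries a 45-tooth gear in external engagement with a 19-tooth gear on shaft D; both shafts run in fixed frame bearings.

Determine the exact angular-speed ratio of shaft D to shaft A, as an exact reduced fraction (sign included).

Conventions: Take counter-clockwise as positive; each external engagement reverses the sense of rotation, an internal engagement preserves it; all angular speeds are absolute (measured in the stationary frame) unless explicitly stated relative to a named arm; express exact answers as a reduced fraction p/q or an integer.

class = fixed-axis compound train [3 meshes; 3 ratios multiply, 3 sense flips]
mesh 1 [68T→55T]: running ratio 68/55, sense −
mesh 2 [55T→78T]: running ratio 34/39, sense +
mesh 3 [45T→19T]: running ratio 510/247, sense −
ω_out/ω_in = -510/247

-510/247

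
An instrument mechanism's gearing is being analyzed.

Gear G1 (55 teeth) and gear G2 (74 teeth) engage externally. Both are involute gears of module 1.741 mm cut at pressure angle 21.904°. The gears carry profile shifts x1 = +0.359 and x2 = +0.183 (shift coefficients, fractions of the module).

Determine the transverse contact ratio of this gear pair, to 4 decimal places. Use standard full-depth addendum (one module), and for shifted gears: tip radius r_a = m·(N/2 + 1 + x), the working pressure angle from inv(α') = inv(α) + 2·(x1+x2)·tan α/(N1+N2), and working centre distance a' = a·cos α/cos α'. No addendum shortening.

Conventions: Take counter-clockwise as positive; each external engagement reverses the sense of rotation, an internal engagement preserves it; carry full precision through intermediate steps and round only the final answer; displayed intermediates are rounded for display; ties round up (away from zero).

recognized (one external pair, fixed centres): single-mesh tooth geometry, m = 1.741, N1 = 55, N2 = 74
base radii: r_b1 = 44.421233, r_b2 = 59.766750
tip radii: r_a1 = 50.243519, r_a2 = 66.476603
inv(α') = inv(21.904°) + 2·(+0.359+0.183)·tan α/(55+74) = 0.02316031  ⇒  α' = 23.03531°
a' = a·cos α / cos α' = 112.2945·cos 21.904°/cos 23.03531° = 113.215332
action lengths: √(r_a1²−r_b1²) = 23.476908, √(r_a2²−r_b2²) = 29.104541
base pitch p_b = π·m·cos α = 5.074670
CR = (23.476908 + 29.104541 − 113.215332·sin 23.03531°)/5.074670 = 1.631729
contact ratio ≈ 1.6317

1.6317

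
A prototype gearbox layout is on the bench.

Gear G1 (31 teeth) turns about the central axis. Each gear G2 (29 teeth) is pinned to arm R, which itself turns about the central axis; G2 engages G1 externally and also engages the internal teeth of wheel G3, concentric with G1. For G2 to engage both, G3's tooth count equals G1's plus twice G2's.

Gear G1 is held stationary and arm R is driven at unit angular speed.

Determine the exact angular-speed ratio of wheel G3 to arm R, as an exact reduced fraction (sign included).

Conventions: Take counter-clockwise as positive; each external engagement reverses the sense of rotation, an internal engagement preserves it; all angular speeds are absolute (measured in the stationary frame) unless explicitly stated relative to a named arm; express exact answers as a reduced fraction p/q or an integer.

120/89

recognized (axles ride arm R): planetary set, 31/29/89 teeth
ring teeth: 31 + 2·29 = 89
31(ω_sun−ω_arm) = −89(ω_ring−ω_arm),  ω_sun = 0, ω_arm = 1
ω_ring = 1 − (31/89)(0−1) = 120/89
ω_out/ω_in = 120/89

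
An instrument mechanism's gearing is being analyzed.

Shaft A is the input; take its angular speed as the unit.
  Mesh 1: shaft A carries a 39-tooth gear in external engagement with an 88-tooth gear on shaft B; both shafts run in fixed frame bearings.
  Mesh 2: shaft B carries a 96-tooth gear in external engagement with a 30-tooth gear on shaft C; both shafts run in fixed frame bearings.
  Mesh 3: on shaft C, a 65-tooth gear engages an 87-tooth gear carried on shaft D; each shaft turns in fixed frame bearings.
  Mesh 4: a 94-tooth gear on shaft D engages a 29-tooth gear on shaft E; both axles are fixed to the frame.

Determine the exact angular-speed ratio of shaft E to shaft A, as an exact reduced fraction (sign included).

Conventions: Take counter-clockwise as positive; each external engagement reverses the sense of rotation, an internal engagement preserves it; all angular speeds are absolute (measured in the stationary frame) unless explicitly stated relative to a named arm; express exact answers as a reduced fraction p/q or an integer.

31772/9251

class = fixed-axis compound train [4 meshes; 4 ratios multiply, 4 sense flips]
mesh 1 [39T→88T]: running ratio 39/88, sense −
mesh 2 [96T→30T]: running ratio 78/55, sense +
mesh 3 [65T→87T]: running ratio 338/319, sense −
mesh 4 [94T→29T]: running ratio 31772/9251, sense +
ω_out/ω_in = 31772/9251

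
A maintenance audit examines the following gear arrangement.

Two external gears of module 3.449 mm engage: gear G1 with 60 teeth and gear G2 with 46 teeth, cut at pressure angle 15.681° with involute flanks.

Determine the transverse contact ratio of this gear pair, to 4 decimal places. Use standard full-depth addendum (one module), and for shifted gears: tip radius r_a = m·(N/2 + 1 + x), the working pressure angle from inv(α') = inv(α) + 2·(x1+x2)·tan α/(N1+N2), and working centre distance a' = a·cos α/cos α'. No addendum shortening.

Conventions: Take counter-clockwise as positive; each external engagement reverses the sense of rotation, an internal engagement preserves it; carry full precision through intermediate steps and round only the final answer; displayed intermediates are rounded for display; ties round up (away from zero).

2.0457

single-mesh involute tooth geometry (60T engaging 46T at module 3.449)
base radii: r_b1 = 99.618994, r_b2 = 76.374562
tip radii: r_a1 = 106.919000, r_a2 = 82.776000
no profile shift: α' = α, a' = a
action lengths: √(r_a1²−r_b1²) = 38.829480, √(r_a2²−r_b2²) = 31.918528
base pitch p_b = π·m·cos α = 10.432077
CR = (38.829480 + 31.918528 − 182.797000·sin 15.68100°)/10.432077 = 2.045750
contact ratio ≈ 2.0457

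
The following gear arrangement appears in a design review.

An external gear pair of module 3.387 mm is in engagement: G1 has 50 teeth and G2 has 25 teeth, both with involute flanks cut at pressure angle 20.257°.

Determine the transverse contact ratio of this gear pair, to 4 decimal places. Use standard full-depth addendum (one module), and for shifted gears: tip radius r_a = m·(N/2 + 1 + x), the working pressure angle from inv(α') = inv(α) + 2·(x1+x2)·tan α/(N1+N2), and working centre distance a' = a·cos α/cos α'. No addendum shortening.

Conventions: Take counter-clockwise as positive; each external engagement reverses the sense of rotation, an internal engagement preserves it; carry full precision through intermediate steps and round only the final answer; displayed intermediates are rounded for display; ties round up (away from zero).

1.6714

class = single-mesh tooth geometry [involute pair 50T × 25T, m = 3.387]
base radii: r_b1 = 79.437770, r_b2 = 39.718885
tip radii: r_a1 = 88.062000, r_a2 = 45.724500
no profile shift: α' = α, a' = a
action lengths: √(r_a1²−r_b1²) = 38.007322, √(r_a2²−r_b2²) = 22.652595
base pitch p_b = π·m·cos α = 9.982445
CR = (38.007322 + 22.652595 − 127.012500·sin 20.25700°)/9.982445 = 1.671351
contact ratio ≈ 1.6714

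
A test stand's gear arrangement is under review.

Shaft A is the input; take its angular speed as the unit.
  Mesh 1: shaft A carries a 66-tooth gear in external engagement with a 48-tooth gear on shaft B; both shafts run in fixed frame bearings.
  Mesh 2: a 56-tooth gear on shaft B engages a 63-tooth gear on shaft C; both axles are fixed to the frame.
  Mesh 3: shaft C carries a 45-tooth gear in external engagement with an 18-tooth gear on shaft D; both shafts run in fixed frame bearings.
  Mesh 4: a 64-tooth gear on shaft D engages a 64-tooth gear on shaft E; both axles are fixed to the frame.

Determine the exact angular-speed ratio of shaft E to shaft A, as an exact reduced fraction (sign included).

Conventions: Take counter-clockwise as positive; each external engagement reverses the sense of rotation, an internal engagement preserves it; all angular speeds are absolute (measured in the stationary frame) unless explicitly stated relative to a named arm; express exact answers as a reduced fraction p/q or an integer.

55/18

class = fixed-axis compound train [4 meshes; 4 ratios multiply, 4 sense flips]
mesh 1 [66T→48T]: running ratio 11/8, sense −
mesh 2 [56T→63T]: running ratio 11/9, sense +
mesh 3 [45T→18T]: running ratio 55/18, sense −
mesh 4 [64T→64T]: running ratio 55/18, sense +
ω_out/ω_in = 55/18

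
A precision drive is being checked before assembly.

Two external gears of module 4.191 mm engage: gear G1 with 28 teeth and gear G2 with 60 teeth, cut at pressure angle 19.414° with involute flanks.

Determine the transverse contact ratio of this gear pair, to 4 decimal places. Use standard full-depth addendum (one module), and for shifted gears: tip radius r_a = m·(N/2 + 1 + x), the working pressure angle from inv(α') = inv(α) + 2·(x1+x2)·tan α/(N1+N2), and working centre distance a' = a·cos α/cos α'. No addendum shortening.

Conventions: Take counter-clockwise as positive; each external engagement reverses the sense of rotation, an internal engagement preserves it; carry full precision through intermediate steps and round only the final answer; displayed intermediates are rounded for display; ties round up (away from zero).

single-mesh involute tooth geometry (28T engaging 60T at module 4.191)
base radii: r_b1 = 55.337882, r_b2 = 118.581177
tip radii: r_a1 = 62.865000, r_a2 = 129.921000
no profile shift: α' = α, a' = a
action lengths: √(r_a1²−r_b1²) = 29.828292, √(r_a2²−r_b2²) = 53.084562
base pitch p_b = π·m·cos α = 12.417792
CR = (29.828292 + 53.084562 − 184.404000·sin 19.41400°)/12.417792 = 1.740931
contact ratio ≈ 1.7409

1.7409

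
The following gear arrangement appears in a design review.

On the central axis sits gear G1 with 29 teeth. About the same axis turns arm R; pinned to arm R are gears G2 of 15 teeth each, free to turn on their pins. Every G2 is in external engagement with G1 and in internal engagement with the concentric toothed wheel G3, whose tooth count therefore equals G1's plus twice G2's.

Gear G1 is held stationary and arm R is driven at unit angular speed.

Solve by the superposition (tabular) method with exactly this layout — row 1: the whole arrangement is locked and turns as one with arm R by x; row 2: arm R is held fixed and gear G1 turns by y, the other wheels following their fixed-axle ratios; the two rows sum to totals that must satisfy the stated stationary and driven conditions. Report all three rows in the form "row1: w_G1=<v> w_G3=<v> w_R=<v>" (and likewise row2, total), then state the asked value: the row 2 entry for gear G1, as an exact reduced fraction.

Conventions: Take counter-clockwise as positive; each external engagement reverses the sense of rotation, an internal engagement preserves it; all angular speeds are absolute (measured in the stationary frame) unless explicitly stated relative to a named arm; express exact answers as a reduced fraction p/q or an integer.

row1: w_G1=1 w_G3=1 w_R=1
row2: w_G1=-1 w_G3=29/59 w_R=0
total: w_G1=0 w_G3=88/59 w_R=1
asked value: -1

topology: planetary set — G1 29T / G2 15T / G3 59T, arm = carrier (Willis)
row 1 (train locked, turned with arm): all members turn x
row 2: sun turns y, ring = −(29/59)·y, arm 0
boundary: total ω_sun = x + y = 0 and total ω_arm = x = 1  ⇒  y = -1, x = 1
row 2 ring = −(29/59)·(-1) = 29/59
totals (row 1 + row 2): sun 1 + (-1) = 0, ring 1 + 29/59 = 88/59, arm 1 + 0 = 1
asked cell (row2, sun) = -1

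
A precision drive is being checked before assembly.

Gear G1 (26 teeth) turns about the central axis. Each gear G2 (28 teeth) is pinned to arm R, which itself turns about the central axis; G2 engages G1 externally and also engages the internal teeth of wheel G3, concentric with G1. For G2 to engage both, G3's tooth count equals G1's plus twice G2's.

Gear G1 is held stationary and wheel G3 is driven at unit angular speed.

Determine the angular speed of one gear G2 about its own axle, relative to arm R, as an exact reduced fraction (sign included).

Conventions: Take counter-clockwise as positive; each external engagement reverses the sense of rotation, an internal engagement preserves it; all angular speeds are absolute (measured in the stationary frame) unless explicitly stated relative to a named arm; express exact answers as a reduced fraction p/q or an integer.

recognized (axles ride arm R): planetary set, 26/28/82 teeth
ring teeth: 26 + 2·28 = 82
26(ω_sun−ω_arm) = −82(ω_ring−ω_arm),  ω_sun = 0, ω_ring = 1
26(0−ω_arm) = −82(1−ω_arm)  ⇒  108·ω_arm = 82  ⇒  ω_arm = 41/54
sun–planet mesh: 26·(0−41/54) = −28·(ω_p−ω_arm)  ⇒  ω_p−ω_arm = 533/756
exact speed ratio = 533/756

533/756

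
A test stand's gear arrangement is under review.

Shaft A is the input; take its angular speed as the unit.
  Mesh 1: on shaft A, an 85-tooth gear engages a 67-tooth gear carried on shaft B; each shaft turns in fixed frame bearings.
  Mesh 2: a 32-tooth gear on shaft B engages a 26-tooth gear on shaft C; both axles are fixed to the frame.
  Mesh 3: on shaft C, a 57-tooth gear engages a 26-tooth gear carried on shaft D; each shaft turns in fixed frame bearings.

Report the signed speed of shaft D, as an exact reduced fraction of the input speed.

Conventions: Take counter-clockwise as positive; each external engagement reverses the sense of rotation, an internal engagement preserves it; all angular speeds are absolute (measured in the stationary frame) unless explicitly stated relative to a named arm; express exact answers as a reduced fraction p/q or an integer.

-38760/11323

3-mesh fixed-axis compound train (all bearings frame-fixed)
mesh 1 [85T→67T]: |ω|/ω_in = 1×85/67 = 85/67, sense flips to −
mesh 2 [32T→26T]: |ω|/ω_in = (85/67)×32/26 = 1360/871, sense flips to +
mesh 3 [57T→26T]: |ω|/ω_in = (1360/871)×57/26 = 38760/11323, sense flips to −
signed output speed (× input speed) = -38760/11323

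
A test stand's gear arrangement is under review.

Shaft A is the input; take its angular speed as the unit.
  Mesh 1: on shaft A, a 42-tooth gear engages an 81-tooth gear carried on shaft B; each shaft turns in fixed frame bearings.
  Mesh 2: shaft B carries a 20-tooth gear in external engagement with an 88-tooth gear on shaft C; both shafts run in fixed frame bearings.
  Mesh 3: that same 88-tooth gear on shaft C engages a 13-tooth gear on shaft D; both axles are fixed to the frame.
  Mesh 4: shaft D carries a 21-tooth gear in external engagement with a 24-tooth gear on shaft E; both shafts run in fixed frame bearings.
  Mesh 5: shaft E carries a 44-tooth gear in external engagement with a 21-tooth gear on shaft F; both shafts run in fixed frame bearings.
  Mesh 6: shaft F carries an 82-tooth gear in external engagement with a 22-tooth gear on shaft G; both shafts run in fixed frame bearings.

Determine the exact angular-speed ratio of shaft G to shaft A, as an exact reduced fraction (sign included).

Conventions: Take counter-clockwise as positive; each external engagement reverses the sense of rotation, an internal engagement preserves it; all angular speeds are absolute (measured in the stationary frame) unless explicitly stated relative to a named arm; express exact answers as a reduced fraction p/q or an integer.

5740/1053

class = fixed-axis compound train [6 meshes; 6 ratios multiply, 6 sense flips]
mesh 1 [42T→81T]: running ratio 14/27, sense −
mesh 2 [20T→88T]: running ratio 35/297, sense +
mesh 3 [88T→13T]: running ratio 280/351, sense −
mesh 4 [21T→24T]: running ratio 245/351, sense +
mesh 5 [44T→21T]: running ratio 1540/1053, sense −
mesh 6 [82T→22T]: running ratio 5740/1053, sense +
ω_out/ω_in = 5740/1053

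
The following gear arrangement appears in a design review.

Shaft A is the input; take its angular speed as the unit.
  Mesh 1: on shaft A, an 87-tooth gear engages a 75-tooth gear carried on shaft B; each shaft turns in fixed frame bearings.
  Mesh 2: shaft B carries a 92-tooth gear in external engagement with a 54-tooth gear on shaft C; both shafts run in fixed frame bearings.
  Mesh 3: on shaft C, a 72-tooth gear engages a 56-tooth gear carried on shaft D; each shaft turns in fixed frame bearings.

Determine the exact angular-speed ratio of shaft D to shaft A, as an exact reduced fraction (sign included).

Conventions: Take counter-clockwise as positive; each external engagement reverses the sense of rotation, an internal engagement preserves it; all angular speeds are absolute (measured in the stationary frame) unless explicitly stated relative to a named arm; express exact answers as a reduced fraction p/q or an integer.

-1334/525

class = fixed-axis compound train [3 meshes; 3 ratios multiply, 3 sense flips]
mesh 1 [87T→75T]: running ratio 29/25, sense −
mesh 2 [92T→54T]: running ratio 1334/675, sense +
mesh 3 [72T→56T]: running ratio 1334/525, sense −
ω_out/ω_in = -1334/525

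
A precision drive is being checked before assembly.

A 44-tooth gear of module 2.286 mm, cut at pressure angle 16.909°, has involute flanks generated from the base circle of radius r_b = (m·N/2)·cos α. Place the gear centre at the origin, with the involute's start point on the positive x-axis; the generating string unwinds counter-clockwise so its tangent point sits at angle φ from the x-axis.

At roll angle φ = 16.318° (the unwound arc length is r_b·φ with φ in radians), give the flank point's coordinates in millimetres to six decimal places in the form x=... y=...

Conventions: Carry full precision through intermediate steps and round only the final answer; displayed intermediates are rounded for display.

topology: single-mesh involute geometry — m = 2.286, N = 44
pitch radius r_p = m·N/2 = 2.286·44/2 = 50.292000
base radius r_b = r_p·cos α = 50.292000·cos 16.909° = 48.117772
roll angle φ = 16.318° = 0.28480283 rad
x = r_b·(cos φ + φ·sin φ) = 50.029857
y = r_b·(sin φ − φ·cos φ) = 0.367528

x=50.029857 y=0.367528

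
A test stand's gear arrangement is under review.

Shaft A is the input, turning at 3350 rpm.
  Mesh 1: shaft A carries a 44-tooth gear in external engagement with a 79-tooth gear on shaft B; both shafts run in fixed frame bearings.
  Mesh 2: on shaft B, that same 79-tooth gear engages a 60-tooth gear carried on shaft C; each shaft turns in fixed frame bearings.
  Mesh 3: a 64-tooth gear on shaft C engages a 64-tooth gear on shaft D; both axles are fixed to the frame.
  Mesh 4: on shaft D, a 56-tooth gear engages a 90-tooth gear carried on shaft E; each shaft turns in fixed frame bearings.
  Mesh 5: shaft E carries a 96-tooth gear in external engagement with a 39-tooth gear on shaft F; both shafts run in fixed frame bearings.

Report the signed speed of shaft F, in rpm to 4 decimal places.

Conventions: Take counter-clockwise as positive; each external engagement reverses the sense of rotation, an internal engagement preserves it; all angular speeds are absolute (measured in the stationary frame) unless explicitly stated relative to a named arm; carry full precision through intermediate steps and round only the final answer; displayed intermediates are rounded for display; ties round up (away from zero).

recognized (6 fixed axles, 5 meshes): fixed-axis compound train
mesh 1 [44T→79T]: ω = 3350.0000×44/79 = 1865.8228 rpm, sense flips to −
mesh 2 [79T→60T]: ω = 1865.8228×79/60 = 2456.6667 rpm, sense flips to +
mesh 3 [64T→64T]: ω = 2456.6667×64/64 = 2456.6667 rpm, sense flips to −
mesh 4 [56T→90T]: ω = 2456.6667×56/90 = 1528.5926 rpm, sense flips to +
mesh 5 [96T→39T]: ω = 1528.5926×96/39 = 3762.6895 rpm, sense flips to −
signed output speed = -3762.6895 rpm

-3762.6895 rpm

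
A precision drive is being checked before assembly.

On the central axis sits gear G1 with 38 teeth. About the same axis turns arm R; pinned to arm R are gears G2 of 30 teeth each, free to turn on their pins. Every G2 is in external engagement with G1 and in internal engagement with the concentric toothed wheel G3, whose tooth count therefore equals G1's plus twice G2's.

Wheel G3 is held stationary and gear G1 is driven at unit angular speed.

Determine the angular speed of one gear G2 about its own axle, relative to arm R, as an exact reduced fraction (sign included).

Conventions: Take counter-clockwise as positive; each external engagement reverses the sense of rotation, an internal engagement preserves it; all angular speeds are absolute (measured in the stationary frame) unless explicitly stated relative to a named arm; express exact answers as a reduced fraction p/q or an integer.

-931/1020

class = planetary set [G3 = 38+2·30 = 98; Willis about the carrier]
ring teeth: 38 + 2·30 = 98
38(ω_sun−ω_arm) = −98(ω_ring−ω_arm),  ω_ring = 0, ω_sun = 1
38(1−ω_arm) = −98(0−ω_arm)  ⇒  136·ω_arm = 38  ⇒  ω_arm = 19/68
sun–planet mesh: 38·(1−19/68) = −30·(ω_p−ω_arm)  ⇒  ω_p−ω_arm = -931/1020
exact speed ratio = -931/1020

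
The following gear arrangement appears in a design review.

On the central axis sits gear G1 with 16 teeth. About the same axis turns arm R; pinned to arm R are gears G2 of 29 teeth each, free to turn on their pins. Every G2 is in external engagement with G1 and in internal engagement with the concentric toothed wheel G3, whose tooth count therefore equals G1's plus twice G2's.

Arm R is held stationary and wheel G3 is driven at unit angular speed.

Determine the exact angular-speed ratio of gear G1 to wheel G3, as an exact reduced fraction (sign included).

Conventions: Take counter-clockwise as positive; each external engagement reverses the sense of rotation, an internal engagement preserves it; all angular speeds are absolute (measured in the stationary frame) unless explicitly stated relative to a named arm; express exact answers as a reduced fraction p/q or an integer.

planetary set (16T centre, 29T on arm, 74T internal) — Willis relation
ring teeth: 16 + 2·29 = 74
16(ω_sun−ω_arm) = −74(ω_ring−ω_arm),  ω_arm = 0, ω_ring = 1
ω_sun = 0 − (74/16)(1−0) = -37/8
ω_out/ω_in = -37/8

-37/8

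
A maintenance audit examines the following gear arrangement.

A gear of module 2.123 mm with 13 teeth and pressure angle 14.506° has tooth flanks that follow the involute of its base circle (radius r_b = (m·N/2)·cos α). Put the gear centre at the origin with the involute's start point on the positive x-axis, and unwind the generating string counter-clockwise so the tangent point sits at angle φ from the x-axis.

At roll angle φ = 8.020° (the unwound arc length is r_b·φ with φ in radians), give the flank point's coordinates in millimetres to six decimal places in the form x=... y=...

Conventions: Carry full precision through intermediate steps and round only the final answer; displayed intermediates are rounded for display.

single-mesh involute tooth geometry (13T wheel at module 2.123)
pitch radius r_p = m·N/2 = 2.123·13/2 = 13.799500
base radius r_b = r_p·cos α = 13.799500·cos 14.506° = 13.359591
roll angle φ = 8.020° = 0.13997541 rad
x = r_b·(cos φ + φ·sin φ) = 13.489829
y = r_b·(sin φ − φ·cos φ) = 0.012189

x=13.489829 y=0.012189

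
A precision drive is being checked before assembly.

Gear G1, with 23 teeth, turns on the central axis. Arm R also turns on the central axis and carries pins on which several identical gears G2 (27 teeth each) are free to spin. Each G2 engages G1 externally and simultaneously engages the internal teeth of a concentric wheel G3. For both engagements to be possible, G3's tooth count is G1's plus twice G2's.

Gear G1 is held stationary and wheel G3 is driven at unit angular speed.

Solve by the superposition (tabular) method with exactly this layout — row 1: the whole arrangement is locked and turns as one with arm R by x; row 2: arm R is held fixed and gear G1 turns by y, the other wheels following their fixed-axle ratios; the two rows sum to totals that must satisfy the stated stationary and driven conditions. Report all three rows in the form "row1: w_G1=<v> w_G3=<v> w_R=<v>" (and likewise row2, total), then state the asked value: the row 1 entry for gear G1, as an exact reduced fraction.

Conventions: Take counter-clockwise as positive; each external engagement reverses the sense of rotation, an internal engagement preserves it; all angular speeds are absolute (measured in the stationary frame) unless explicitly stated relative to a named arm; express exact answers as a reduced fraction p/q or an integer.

row1: w_G1=77/100 w_G3=77/100 w_R=77/100
row2: w_G1=-77/100 w_G3=23/100 w_R=0
total: w_G1=0 w_G3=1 w_R=77/100
asked value: 77/100

topology: planetary set — G1 23T / G2 27T / G3 77T, arm = carrier (Willis)
row 1: whole set turns with the arm by x
superposition row 2 [arm held]: sun y, ring −(23/77)·y, arm 0
boundary: total ω_sun = x + y = 0 and total ω_ring = x − (23/77)·y = 1  ⇒  y = -77/100, x = 77/100
row 2 ring = −(23/77)·(-77/100) = 23/100
totals (row 1 + row 2): sun 77/100 + (-77/100) = 0, ring 77/100 + 23/100 = 1, arm 77/100 + 0 = 77/100
asked cell (row1, sun) = 77/100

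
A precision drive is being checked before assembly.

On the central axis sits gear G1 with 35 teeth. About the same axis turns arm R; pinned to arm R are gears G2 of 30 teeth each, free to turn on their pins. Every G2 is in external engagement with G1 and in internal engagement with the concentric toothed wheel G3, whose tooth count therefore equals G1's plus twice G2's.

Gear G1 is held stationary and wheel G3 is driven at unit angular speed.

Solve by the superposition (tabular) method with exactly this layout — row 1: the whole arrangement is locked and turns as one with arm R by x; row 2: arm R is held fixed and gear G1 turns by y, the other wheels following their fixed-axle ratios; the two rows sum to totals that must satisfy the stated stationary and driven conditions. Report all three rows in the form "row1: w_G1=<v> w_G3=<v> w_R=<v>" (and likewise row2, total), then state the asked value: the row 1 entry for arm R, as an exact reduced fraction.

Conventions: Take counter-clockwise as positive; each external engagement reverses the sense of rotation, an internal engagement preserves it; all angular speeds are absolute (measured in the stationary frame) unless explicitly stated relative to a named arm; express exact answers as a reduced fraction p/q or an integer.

class = planetary set [G3 = 35+2·30 = 95; Willis about the carrier]
row 1: whole set turns with the arm by x
row 2: sun turns y, ring = −(35/95)·y, arm 0
boundary: total ω_sun = x + y = 0 and total ω_ring = x − (35/95)·y = 1  ⇒  y = -19/26, x = 19/26
row 2 ring = −(35/95)·(-19/26) = 7/26
totals (row 1 + row 2): sun 19/26 + (-19/26) = 0, ring 19/26 + 7/26 = 1, arm 19/26 + 0 = 19/26
asked cell (row1, arm) = 19/26

row1: w_G1=19/26 w_G3=19/26 w_R=19/26
row2: w_G1=-19/26 w_G3=7/26 w_R=0
total: w_G1=0 w_G3=1 w_R=19/26
asked value: 19/26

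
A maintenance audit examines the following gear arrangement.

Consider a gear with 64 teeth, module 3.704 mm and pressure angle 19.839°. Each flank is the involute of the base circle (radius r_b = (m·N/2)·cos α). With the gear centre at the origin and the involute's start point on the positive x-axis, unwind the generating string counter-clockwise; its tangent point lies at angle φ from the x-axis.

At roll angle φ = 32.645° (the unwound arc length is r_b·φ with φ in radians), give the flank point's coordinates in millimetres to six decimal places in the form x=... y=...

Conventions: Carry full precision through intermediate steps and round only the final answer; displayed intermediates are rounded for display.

recognized (one wheel, involute flank): single-mesh tooth geometry, m = 3.704, N = 64
pitch radius r_p = m·N/2 = 3.704·64/2 = 118.528000
base radius r_b = r_p·cos α = 118.528000·cos 19.839° = 111.493361
roll angle φ = 32.645° = 0.56976273 rad
x = r_b·(cos φ + φ·sin φ) = 128.147949
y = r_b·(sin φ − φ·cos φ) = 6.653427

x=128.147949 y=6.653427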